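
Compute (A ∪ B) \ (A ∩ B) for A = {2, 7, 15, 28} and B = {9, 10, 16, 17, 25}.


A △ B = (A \ B) ∪ (B \ A) = elements in exactly one of A or B
A \ B = {2, 7, 15, 28}
B \ A = {9, 10, 16, 17, 25}
A △ B = {2, 7, 9, 10, 15, 16, 17, 25, 28}

A △ B = {2, 7, 9, 10, 15, 16, 17, 25, 28}


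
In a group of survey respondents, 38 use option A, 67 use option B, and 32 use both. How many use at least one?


|A ∪ B| = |A| + |B| - |A ∩ B|
= 38 + 67 - 32
= 73

|A ∪ B| = 73


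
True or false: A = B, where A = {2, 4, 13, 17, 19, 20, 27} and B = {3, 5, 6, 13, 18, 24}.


Two sets are equal iff they have exactly the same elements.
A = {2, 4, 13, 17, 19, 20, 27}
B = {3, 5, 6, 13, 18, 24}
Differences: {2, 3, 4, 5, 6, 17, 18, 19, 20, 24, 27}
A ≠ B

No, A ≠ B


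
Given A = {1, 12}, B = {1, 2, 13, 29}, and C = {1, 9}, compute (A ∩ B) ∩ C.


A ∩ B = {1}
(A ∩ B) ∩ C = {1}

A ∩ B ∩ C = {1}


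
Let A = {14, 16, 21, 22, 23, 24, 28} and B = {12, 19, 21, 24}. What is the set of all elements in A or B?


A ∪ B = all elements in A or B (or both)
A = {14, 16, 21, 22, 23, 24, 28}
B = {12, 19, 21, 24}
A ∪ B = {12, 14, 16, 19, 21, 22, 23, 24, 28}

A ∪ B = {12, 14, 16, 19, 21, 22, 23, 24, 28}


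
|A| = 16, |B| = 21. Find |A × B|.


|A × B| = |A| × |B|
= 16 × 21
= 336

|A × B| = 336


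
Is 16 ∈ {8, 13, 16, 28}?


A = {8, 13, 16, 28}
Checking if 16 is in A
16 is in A → True

16 ∈ A


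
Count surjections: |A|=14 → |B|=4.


n = |A| = 14, k = |B| = 4. Surjections via inclusion-exclusion:
S(n,k) = Σ(-1)^i × C(k,i) × (k-i)^n, i=0 to k
i=0: (-1)^0×C(4,0)×4^14 = 268435456
i=1: (-1)^1×C(4,1)×3^14 = -19131876
i=2: (-1)^2×C(4,2)×2^14 = 98304
i=3: (-1)^3×C(4,3)×1^14 = -4
i=4: (-1)^4×C(4,4)×0^14 = 0
Total = 249401880

Number of surjections = 249401880


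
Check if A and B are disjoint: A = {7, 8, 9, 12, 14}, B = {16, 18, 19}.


Disjoint means A ∩ B = ∅.
A ∩ B = ∅
A ∩ B = ∅, so A and B are disjoint.

Yes, A and B are disjoint


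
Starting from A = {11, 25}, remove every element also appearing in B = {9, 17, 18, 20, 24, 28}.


A \ B = elements in A but not in B
A = {11, 25}
B = {9, 17, 18, 20, 24, 28}
Remove from A any elements in B
A \ B = {11, 25}

A \ B = {11, 25}


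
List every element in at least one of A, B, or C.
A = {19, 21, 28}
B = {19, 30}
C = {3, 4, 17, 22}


A ∪ B = {19, 21, 28, 30}
(A ∪ B) ∪ C = {3, 4, 17, 19, 21, 22, 28, 30}

A ∪ B ∪ C = {3, 4, 17, 19, 21, 22, 28, 30}


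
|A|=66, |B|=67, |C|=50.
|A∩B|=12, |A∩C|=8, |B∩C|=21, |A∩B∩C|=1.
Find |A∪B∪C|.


|A∪B∪C| = |A|+|B|+|C| - |A∩B|-|A∩C|-|B∩C| + |A∩B∩C|
= 66+67+50 - 12-8-21 + 1
= 183 - 41 + 1
= 143

|A ∪ B ∪ C| = 143


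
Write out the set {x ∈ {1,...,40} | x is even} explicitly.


Checking each candidate:
Condition: even numbers in {1,...,40}
Result = {2, 4, 6, 8, 10, 12, 14, 16, 18, 20, 22, 24, 26, 28, 30, 32, 34, 36, 38, 40}

{2, 4, 6, 8, 10, 12, 14, 16, 18, 20, 22, 24, 26, 28, 30, 32, 34, 36, 38, 40}


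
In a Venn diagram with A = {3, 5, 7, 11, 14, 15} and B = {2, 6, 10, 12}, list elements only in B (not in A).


A = {3, 5, 7, 11, 14, 15}
B = {2, 6, 10, 12}
Region: only in B (not in A)
Elements: {2, 6, 10, 12}

Elements only in B (not in A): {2, 6, 10, 12}


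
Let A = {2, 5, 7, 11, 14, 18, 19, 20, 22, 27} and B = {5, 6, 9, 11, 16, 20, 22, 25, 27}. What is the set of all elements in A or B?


A ∪ B = all elements in A or B (or both)
A = {2, 5, 7, 11, 14, 18, 19, 20, 22, 27}
B = {5, 6, 9, 11, 16, 20, 22, 25, 27}
A ∪ B = {2, 5, 6, 7, 9, 11, 14, 16, 18, 19, 20, 22, 25, 27}

A ∪ B = {2, 5, 6, 7, 9, 11, 14, 16, 18, 19, 20, 22, 25, 27}


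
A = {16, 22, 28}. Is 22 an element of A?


A = {16, 22, 28}
Checking if 22 is in A
22 is in A → True

22 ∈ A


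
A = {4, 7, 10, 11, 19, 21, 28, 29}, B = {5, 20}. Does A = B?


Two sets are equal iff they have exactly the same elements.
A = {4, 7, 10, 11, 19, 21, 28, 29}
B = {5, 20}
Differences: {4, 5, 7, 10, 11, 19, 20, 21, 28, 29}
A ≠ B

No, A ≠ B


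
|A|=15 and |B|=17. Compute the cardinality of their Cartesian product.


|A × B| = |A| × |B|
= 15 × 17
= 255

|A × B| = 255


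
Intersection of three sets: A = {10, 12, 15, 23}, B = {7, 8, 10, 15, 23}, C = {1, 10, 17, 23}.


A ∩ B = {10, 15, 23}
(A ∩ B) ∩ C = {10, 23}

A ∩ B ∩ C = {10, 23}


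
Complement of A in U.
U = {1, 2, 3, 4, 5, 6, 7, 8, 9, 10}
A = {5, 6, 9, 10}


Aᶜ = U \ A = elements in U but not in A
U = {1, 2, 3, 4, 5, 6, 7, 8, 9, 10}
A = {5, 6, 9, 10}
Aᶜ = {1, 2, 3, 4, 7, 8}

Aᶜ = {1, 2, 3, 4, 7, 8}


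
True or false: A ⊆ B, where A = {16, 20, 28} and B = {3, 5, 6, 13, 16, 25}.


A ⊆ B means every element of A is in B.
Elements in A not in B: {20, 28}
So A ⊄ B.

No, A ⊄ B


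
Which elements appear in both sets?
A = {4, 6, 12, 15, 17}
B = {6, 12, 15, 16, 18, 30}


A ∩ B = elements in both A and B
A = {4, 6, 12, 15, 17}
B = {6, 12, 15, 16, 18, 30}
A ∩ B = {6, 12, 15}

A ∩ B = {6, 12, 15}


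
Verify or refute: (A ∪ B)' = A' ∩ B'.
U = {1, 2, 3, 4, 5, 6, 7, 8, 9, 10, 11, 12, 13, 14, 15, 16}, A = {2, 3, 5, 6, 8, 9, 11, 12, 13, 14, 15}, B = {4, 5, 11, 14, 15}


LHS: A ∪ B = {2, 3, 4, 5, 6, 8, 9, 11, 12, 13, 14, 15}
(A ∪ B)' = U \ (A ∪ B) = {1, 7, 10, 16}
A' = {1, 4, 7, 10, 16}, B' = {1, 2, 3, 6, 7, 8, 9, 10, 12, 13, 16}
Claimed RHS: A' ∩ B' = {1, 7, 10, 16}
Identity is VALID: LHS = RHS = {1, 7, 10, 16} ✓

Identity is valid. (A ∪ B)' = A' ∩ B' = {1, 7, 10, 16}


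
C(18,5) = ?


C(n,k) = n! / (k!(n-k)!)
C(18,5) = 18! / (5!13!)
= 8568

C(18,5) = 8568


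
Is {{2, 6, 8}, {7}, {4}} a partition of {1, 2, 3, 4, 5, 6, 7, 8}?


A partition requires: (1) non-empty parts, (2) pairwise disjoint, (3) union = U
Parts: {2, 6, 8}, {7}, {4}
Union of parts: {2, 4, 6, 7, 8}
U = {1, 2, 3, 4, 5, 6, 7, 8}
All non-empty? True
Pairwise disjoint? True
Covers U? False

No, not a valid partition


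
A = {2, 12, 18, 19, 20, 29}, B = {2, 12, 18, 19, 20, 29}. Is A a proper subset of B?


A ⊂ B requires: A ⊆ B AND A ≠ B.
A ⊆ B? Yes
A = B? Yes
A = B, so A is not a PROPER subset.

No, A is not a proper subset of B


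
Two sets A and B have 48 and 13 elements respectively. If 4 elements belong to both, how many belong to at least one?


|A ∪ B| = |A| + |B| - |A ∩ B|
= 48 + 13 - 4
= 57

|A ∪ B| = 57


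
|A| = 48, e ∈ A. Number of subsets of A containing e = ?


Subsets of A containing e correspond to subsets of A \ {e}, which has 47 elements.
Count = 2^(n-1) = 2^47
= 140737488355328

Number of subsets containing e = 140737488355328


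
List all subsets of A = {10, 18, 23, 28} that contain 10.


A subset of A contains 10 iff the remaining 3 elements form any subset of A \ {10}.
Count: 2^(n-1) = 2^3 = 8
Subsets containing 10: {10}, {10, 18}, {10, 23}, {10, 28}, {10, 18, 23}, {10, 18, 28}, {10, 23, 28}, {10, 18, 23, 28}

Subsets containing 10 (8 total): {10}, {10, 18}, {10, 23}, {10, 28}, {10, 18, 23}, {10, 18, 28}, {10, 23, 28}, {10, 18, 23, 28}


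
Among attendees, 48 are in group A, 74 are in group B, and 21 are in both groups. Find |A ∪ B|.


|A ∪ B| = |A| + |B| - |A ∩ B|
= 48 + 74 - 21
= 101

|A ∪ B| = 101


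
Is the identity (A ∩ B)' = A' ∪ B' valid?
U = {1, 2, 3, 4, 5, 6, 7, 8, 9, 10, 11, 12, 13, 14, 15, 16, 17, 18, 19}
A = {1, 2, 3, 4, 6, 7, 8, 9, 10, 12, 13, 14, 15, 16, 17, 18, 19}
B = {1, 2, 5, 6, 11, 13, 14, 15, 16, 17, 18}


LHS: A ∩ B = {1, 2, 6, 13, 14, 15, 16, 17, 18}
(A ∩ B)' = U \ (A ∩ B) = {3, 4, 5, 7, 8, 9, 10, 11, 12, 19}
A' = {5, 11}, B' = {3, 4, 7, 8, 9, 10, 12, 19}
Claimed RHS: A' ∪ B' = {3, 4, 5, 7, 8, 9, 10, 11, 12, 19}
Identity is VALID: LHS = RHS = {3, 4, 5, 7, 8, 9, 10, 11, 12, 19} ✓

Identity is valid. (A ∩ B)' = A' ∪ B' = {3, 4, 5, 7, 8, 9, 10, 11, 12, 19}


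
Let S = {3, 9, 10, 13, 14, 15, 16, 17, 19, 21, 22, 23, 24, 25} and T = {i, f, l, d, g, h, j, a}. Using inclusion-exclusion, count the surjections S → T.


n = |S| = 14, k = |T| = 8. Surjections via inclusion-exclusion:
S(n,k) = Σ(-1)^i × C(k,i) × (k-i)^n, i=0 to k
i=0: (-1)^0×C(8,0)×8^14 = 4398046511104
i=1: (-1)^1×C(8,1)×7^14 = -5425784582792
i=2: (-1)^2×C(8,2)×6^14 = 2194196594688
i=3: (-1)^3×C(8,3)×5^14 = -341796875000
i=4: (-1)^4×C(8,4)×4^14 = 18790481920
i=5: (-1)^5×C(8,5)×3^14 = -267846264
i=6: (-1)^6×C(8,6)×2^14 = 458752
i=7: (-1)^7×C(8,7)×1^14 = -8
i=8: (-1)^8×C(8,8)×0^14 = 0
Total = 843184742400

Number of surjections = 843184742400


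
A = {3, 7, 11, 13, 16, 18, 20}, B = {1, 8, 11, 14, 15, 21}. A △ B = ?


A △ B = (A \ B) ∪ (B \ A) = elements in exactly one of A or B
A \ B = {3, 7, 13, 16, 18, 20}
B \ A = {1, 8, 14, 15, 21}
A △ B = {1, 3, 7, 8, 13, 14, 15, 16, 18, 20, 21}

A △ B = {1, 3, 7, 8, 13, 14, 15, 16, 18, 20, 21}


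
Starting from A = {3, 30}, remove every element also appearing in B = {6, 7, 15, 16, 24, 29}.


A \ B = elements in A but not in B
A = {3, 30}
B = {6, 7, 15, 16, 24, 29}
Remove from A any elements in B
A \ B = {3, 30}

A \ B = {3, 30}


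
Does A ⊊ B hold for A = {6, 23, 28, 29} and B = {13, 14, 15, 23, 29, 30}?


A ⊂ B requires: A ⊆ B AND A ≠ B.
A ⊆ B? No
A ⊄ B, so A is not a proper subset.

No, A is not a proper subset of B


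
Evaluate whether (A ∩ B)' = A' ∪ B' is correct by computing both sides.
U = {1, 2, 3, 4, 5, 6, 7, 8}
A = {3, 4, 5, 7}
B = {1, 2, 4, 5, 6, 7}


LHS: A ∩ B = {4, 5, 7}
(A ∩ B)' = U \ (A ∩ B) = {1, 2, 3, 6, 8}
A' = {1, 2, 6, 8}, B' = {3, 8}
Claimed RHS: A' ∪ B' = {1, 2, 3, 6, 8}
Identity is VALID: LHS = RHS = {1, 2, 3, 6, 8} ✓

Identity is valid. (A ∩ B)' = A' ∪ B' = {1, 2, 3, 6, 8}


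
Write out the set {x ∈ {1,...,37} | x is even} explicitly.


Checking each candidate:
Condition: even numbers in {1,...,37}
Result = {2, 4, 6, 8, 10, 12, 14, 16, 18, 20, 22, 24, 26, 28, 30, 32, 34, 36}

{2, 4, 6, 8, 10, 12, 14, 16, 18, 20, 22, 24, 26, 28, 30, 32, 34, 36}


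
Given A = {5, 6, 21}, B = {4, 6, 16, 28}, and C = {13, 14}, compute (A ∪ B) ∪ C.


A ∪ B = {4, 5, 6, 16, 21, 28}
(A ∪ B) ∪ C = {4, 5, 6, 13, 14, 16, 21, 28}

A ∪ B ∪ C = {4, 5, 6, 13, 14, 16, 21, 28}


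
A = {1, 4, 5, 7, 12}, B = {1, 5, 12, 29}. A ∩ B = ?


A ∩ B = elements in both A and B
A = {1, 4, 5, 7, 12}
B = {1, 5, 12, 29}
A ∩ B = {1, 5, 12}

A ∩ B = {1, 5, 12}


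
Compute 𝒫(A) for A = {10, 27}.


|A| = 2, so |P(A)| = 2^2 = 4
Enumerate subsets by cardinality (0 to 2):
∅, {10}, {27}, {10, 27}

P(A) has 4 subsets: ∅, {10}, {27}, {10, 27}


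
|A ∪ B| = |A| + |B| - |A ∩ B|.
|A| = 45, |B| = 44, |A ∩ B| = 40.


|A ∪ B| = |A| + |B| - |A ∩ B|
= 45 + 44 - 40
= 49

|A ∪ B| = 49


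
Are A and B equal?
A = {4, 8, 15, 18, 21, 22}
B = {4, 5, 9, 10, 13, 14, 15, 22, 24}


Two sets are equal iff they have exactly the same elements.
A = {4, 8, 15, 18, 21, 22}
B = {4, 5, 9, 10, 13, 14, 15, 22, 24}
Differences: {5, 8, 9, 10, 13, 14, 18, 21, 24}
A ≠ B

No, A ≠ B


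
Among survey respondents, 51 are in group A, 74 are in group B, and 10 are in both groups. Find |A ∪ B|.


|A ∪ B| = |A| + |B| - |A ∩ B|
= 51 + 74 - 10
= 115

|A ∪ B| = 115


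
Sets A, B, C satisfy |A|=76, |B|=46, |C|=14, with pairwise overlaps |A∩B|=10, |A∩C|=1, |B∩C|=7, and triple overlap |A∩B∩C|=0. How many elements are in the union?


|A∪B∪C| = |A|+|B|+|C| - |A∩B|-|A∩C|-|B∩C| + |A∩B∩C|
= 76+46+14 - 10-1-7 + 0
= 136 - 18 + 0
= 118

|A ∪ B ∪ C| = 118


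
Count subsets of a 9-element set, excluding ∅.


Total subsets = 2^n = 2^9 = 512
Non-empty subsets exclude the empty set: 2^n - 1
= 512 - 1
= 511

Number of non-empty subsets = 511


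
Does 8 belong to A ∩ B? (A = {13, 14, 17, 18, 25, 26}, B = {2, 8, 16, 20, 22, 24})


A = {13, 14, 17, 18, 25, 26}, B = {2, 8, 16, 20, 22, 24}
A ∩ B = elements in both A and B
A ∩ B = ∅
Checking if 8 ∈ A ∩ B
8 is not in A ∩ B → False

8 ∉ A ∩ B


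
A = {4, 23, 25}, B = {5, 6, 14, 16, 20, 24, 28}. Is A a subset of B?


A ⊆ B means every element of A is in B.
Elements in A not in B: {4, 23, 25}
So A ⊄ B.

No, A ⊄ B


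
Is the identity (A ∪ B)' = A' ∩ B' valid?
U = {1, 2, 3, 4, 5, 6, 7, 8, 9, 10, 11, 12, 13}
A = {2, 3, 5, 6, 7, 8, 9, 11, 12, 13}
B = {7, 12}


LHS: A ∪ B = {2, 3, 5, 6, 7, 8, 9, 11, 12, 13}
(A ∪ B)' = U \ (A ∪ B) = {1, 4, 10}
A' = {1, 4, 10}, B' = {1, 2, 3, 4, 5, 6, 8, 9, 10, 11, 13}
Claimed RHS: A' ∩ B' = {1, 4, 10}
Identity is VALID: LHS = RHS = {1, 4, 10} ✓

Identity is valid. (A ∪ B)' = A' ∩ B' = {1, 4, 10}


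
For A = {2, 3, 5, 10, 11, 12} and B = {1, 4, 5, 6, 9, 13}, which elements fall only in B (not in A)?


A = {2, 3, 5, 10, 11, 12}
B = {1, 4, 5, 6, 9, 13}
Region: only in B (not in A)
Elements: {1, 4, 6, 9, 13}

Elements only in B (not in A): {1, 4, 6, 9, 13}


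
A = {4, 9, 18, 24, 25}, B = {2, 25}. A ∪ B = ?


A ∪ B = all elements in A or B (or both)
A = {4, 9, 18, 24, 25}
B = {2, 25}
A ∪ B = {2, 4, 9, 18, 24, 25}

A ∪ B = {2, 4, 9, 18, 24, 25}


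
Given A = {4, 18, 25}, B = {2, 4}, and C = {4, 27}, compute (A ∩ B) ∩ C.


A ∩ B = {4}
(A ∩ B) ∩ C = {4}

A ∩ B ∩ C = {4}


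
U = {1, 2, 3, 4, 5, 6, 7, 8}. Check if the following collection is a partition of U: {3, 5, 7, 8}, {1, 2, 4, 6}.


A partition requires: (1) non-empty parts, (2) pairwise disjoint, (3) union = U
Parts: {3, 5, 7, 8}, {1, 2, 4, 6}
Union of parts: {1, 2, 3, 4, 5, 6, 7, 8}
U = {1, 2, 3, 4, 5, 6, 7, 8}
All non-empty? True
Pairwise disjoint? True
Covers U? True

Yes, valid partition


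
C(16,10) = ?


C(n,k) = n! / (k!(n-k)!)
C(16,10) = 16! / (10!6!)
= 8008

C(16,10) = 8008


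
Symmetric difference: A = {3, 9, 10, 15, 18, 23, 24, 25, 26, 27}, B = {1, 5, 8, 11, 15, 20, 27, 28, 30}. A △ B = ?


A △ B = (A \ B) ∪ (B \ A) = elements in exactly one of A or B
A \ B = {3, 9, 10, 18, 23, 24, 25, 26}
B \ A = {1, 5, 8, 11, 20, 28, 30}
A △ B = {1, 3, 5, 8, 9, 10, 11, 18, 20, 23, 24, 25, 26, 28, 30}

A △ B = {1, 3, 5, 8, 9, 10, 11, 18, 20, 23, 24, 25, 26, 28, 30}


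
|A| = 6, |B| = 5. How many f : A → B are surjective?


n = |A| = 6, k = |B| = 5. Surjections via inclusion-exclusion:
S(n,k) = Σ(-1)^i × C(k,i) × (k-i)^n, i=0 to k
i=0: (-1)^0×C(5,0)×5^6 = 15625
i=1: (-1)^1×C(5,1)×4^6 = -20480
i=2: (-1)^2×C(5,2)×3^6 = 7290
i=3: (-1)^3×C(5,3)×2^6 = -640
i=4: (-1)^4×C(5,4)×1^6 = 5
i=5: (-1)^5×C(5,5)×0^6 = 0
Total = 1800

Number of surjections = 1800


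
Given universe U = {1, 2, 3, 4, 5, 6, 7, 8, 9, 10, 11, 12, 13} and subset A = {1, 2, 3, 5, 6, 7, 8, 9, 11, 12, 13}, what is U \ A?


Aᶜ = U \ A = elements in U but not in A
U = {1, 2, 3, 4, 5, 6, 7, 8, 9, 10, 11, 12, 13}
A = {1, 2, 3, 5, 6, 7, 8, 9, 11, 12, 13}
Aᶜ = {4, 10}

Aᶜ = {4, 10}


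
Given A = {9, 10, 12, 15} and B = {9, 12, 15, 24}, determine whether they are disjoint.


Disjoint means A ∩ B = ∅.
A ∩ B = {9, 12, 15}
A ∩ B ≠ ∅, so A and B are NOT disjoint.

No, A and B are not disjoint (A ∩ B = {9, 12, 15})


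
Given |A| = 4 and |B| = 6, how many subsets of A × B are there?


A relation from A to B is any subset of A × B.
|A × B| = 4 × 6 = 24
# relations = 2^|A × B| = 2^24 = 16777216

Number of relations = 16777216


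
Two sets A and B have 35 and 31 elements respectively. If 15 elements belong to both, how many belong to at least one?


|A ∪ B| = |A| + |B| - |A ∩ B|
= 35 + 31 - 15
= 51

|A ∪ B| = 51


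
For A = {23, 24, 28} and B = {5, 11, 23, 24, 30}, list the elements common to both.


A ∩ B = elements in both A and B
A = {23, 24, 28}
B = {5, 11, 23, 24, 30}
A ∩ B = {23, 24}

A ∩ B = {23, 24}


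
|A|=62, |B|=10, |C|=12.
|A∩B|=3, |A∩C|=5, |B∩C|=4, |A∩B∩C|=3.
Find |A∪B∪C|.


|A∪B∪C| = |A|+|B|+|C| - |A∩B|-|A∩C|-|B∩C| + |A∩B∩C|
= 62+10+12 - 3-5-4 + 3
= 84 - 12 + 3
= 75

|A ∪ B ∪ C| = 75


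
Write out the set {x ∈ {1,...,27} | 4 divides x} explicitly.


Checking each candidate:
Condition: multiples of 4 in {1,...,27}
Result = {4, 8, 12, 16, 20, 24}

{4, 8, 12, 16, 20, 24}


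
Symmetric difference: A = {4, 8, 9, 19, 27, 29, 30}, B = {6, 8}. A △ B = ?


A △ B = (A \ B) ∪ (B \ A) = elements in exactly one of A or B
A \ B = {4, 9, 19, 27, 29, 30}
B \ A = {6}
A △ B = {4, 6, 9, 19, 27, 29, 30}

A △ B = {4, 6, 9, 19, 27, 29, 30}


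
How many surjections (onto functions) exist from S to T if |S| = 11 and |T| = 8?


n = |S| = 11, k = |T| = 8. Surjections via inclusion-exclusion:
S(n,k) = Σ(-1)^i × C(k,i) × (k-i)^n, i=0 to k
i=0: (-1)^0×C(8,0)×8^11 = 8589934592
i=1: (-1)^1×C(8,1)×7^11 = -15818613944
i=2: (-1)^2×C(8,2)×6^11 = 10158317568
i=3: (-1)^3×C(8,3)×5^11 = -2734375000
i=4: (-1)^4×C(8,4)×4^11 = 293601280
i=5: (-1)^5×C(8,5)×3^11 = -9920232
i=6: (-1)^6×C(8,6)×2^11 = 57344
i=7: (-1)^7×C(8,7)×1^11 = -8
i=8: (-1)^8×C(8,8)×0^11 = 0
Total = 479001600

Number of surjections = 479001600


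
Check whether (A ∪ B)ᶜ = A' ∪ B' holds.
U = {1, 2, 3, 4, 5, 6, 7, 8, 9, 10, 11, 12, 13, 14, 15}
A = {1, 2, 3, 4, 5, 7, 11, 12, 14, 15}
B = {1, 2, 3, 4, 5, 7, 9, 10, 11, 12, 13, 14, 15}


LHS: A ∪ B = {1, 2, 3, 4, 5, 7, 9, 10, 11, 12, 13, 14, 15}
(A ∪ B)' = U \ (A ∪ B) = {6, 8}
A' = {6, 8, 9, 10, 13}, B' = {6, 8}
Claimed RHS: A' ∪ B' = {6, 8, 9, 10, 13}
Identity is INVALID: LHS = {6, 8} but the RHS claimed here equals {6, 8, 9, 10, 13}. The correct form is (A ∪ B)' = A' ∩ B'.

Identity is invalid: (A ∪ B)' = {6, 8} but A' ∪ B' = {6, 8, 9, 10, 13}. The correct De Morgan law is (A ∪ B)' = A' ∩ B'.


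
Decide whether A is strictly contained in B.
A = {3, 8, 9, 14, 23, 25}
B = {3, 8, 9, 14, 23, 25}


A ⊂ B requires: A ⊆ B AND A ≠ B.
A ⊆ B? Yes
A = B? Yes
A = B, so A is not a PROPER subset.

No, A is not a proper subset of B


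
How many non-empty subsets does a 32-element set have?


Total subsets = 2^n = 2^32 = 4294967296
Non-empty subsets exclude the empty set: 2^n - 1
= 4294967296 - 1
= 4294967295

Number of non-empty subsets = 4294967295


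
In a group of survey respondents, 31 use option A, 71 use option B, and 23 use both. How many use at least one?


|A ∪ B| = |A| + |B| - |A ∩ B|
= 31 + 71 - 23
= 79

|A ∪ B| = 79


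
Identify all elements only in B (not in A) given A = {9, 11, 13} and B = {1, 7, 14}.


A = {9, 11, 13}
B = {1, 7, 14}
Region: only in B (not in A)
Elements: {1, 7, 14}

Elements only in B (not in A): {1, 7, 14}


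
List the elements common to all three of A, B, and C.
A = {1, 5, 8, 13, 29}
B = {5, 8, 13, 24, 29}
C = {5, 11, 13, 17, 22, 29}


A ∩ B = {5, 8, 13, 29}
(A ∩ B) ∩ C = {5, 13, 29}

A ∩ B ∩ C = {5, 13, 29}


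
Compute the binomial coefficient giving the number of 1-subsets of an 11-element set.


C(n,k) = n! / (k!(n-k)!)
C(11,1) = 11! / (1!10!)
= 11

C(11,1) = 11


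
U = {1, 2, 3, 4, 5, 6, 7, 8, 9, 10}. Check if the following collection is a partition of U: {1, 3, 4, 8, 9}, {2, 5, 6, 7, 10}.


A partition requires: (1) non-empty parts, (2) pairwise disjoint, (3) union = U
Parts: {1, 3, 4, 8, 9}, {2, 5, 6, 7, 10}
Union of parts: {1, 2, 3, 4, 5, 6, 7, 8, 9, 10}
U = {1, 2, 3, 4, 5, 6, 7, 8, 9, 10}
All non-empty? True
Pairwise disjoint? True
Covers U? True

Yes, valid partition


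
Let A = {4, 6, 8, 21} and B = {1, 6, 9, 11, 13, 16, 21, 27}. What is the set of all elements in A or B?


A ∪ B = all elements in A or B (or both)
A = {4, 6, 8, 21}
B = {1, 6, 9, 11, 13, 16, 21, 27}
A ∪ B = {1, 4, 6, 8, 9, 11, 13, 16, 21, 27}

A ∪ B = {1, 4, 6, 8, 9, 11, 13, 16, 21, 27}


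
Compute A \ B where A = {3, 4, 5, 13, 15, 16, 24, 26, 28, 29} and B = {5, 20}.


A \ B = elements in A but not in B
A = {3, 4, 5, 13, 15, 16, 24, 26, 28, 29}
B = {5, 20}
Remove from A any elements in B
A \ B = {3, 4, 13, 15, 16, 24, 26, 28, 29}

A \ B = {3, 4, 13, 15, 16, 24, 26, 28, 29}


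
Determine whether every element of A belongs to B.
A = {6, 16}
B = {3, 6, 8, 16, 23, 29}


A ⊆ B means every element of A is in B.
All elements of A are in B.
So A ⊆ B.

Yes, A ⊆ B


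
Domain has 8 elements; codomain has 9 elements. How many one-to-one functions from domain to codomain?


An injection sends each of |A| = 8 inputs to a distinct output in B.
# injections = |B|·(|B|-1)·…·(|B|-|A|+1) = 9! / (9 - 8)!
= 9 × 8 × 7 × 6 × 5 × 4 × 3 × 2
= 362880

Number of injections = 362880


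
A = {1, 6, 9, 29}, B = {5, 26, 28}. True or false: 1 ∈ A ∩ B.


A = {1, 6, 9, 29}, B = {5, 26, 28}
A ∩ B = elements in both A and B
A ∩ B = ∅
Checking if 1 ∈ A ∩ B
1 is not in A ∩ B → False

1 ∉ A ∩ B


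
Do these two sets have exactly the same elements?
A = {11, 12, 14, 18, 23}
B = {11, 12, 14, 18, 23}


Two sets are equal iff they have exactly the same elements.
A = {11, 12, 14, 18, 23}
B = {11, 12, 14, 18, 23}
Same elements → A = B

Yes, A = B


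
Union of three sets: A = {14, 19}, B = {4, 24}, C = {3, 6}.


A ∪ B = {4, 14, 19, 24}
(A ∪ B) ∪ C = {3, 4, 6, 14, 19, 24}

A ∪ B ∪ C = {3, 4, 6, 14, 19, 24}


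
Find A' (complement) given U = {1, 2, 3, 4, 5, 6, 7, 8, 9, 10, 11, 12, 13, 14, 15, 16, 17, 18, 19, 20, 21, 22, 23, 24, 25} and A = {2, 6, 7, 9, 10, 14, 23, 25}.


Aᶜ = U \ A = elements in U but not in A
U = {1, 2, 3, 4, 5, 6, 7, 8, 9, 10, 11, 12, 13, 14, 15, 16, 17, 18, 19, 20, 21, 22, 23, 24, 25}
A = {2, 6, 7, 9, 10, 14, 23, 25}
Aᶜ = {1, 3, 4, 5, 8, 11, 12, 13, 15, 16, 17, 18, 19, 20, 21, 22, 24}

Aᶜ = {1, 3, 4, 5, 8, 11, 12, 13, 15, 16, 17, 18, 19, 20, 21, 22, 24}


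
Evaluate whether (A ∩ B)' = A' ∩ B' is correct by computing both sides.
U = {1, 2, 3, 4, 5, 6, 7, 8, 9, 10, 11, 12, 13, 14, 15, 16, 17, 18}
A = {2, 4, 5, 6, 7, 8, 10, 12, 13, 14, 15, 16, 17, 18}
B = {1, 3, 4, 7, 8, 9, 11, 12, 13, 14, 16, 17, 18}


LHS: A ∩ B = {4, 7, 8, 12, 13, 14, 16, 17, 18}
(A ∩ B)' = U \ (A ∩ B) = {1, 2, 3, 5, 6, 9, 10, 11, 15}
A' = {1, 3, 9, 11}, B' = {2, 5, 6, 10, 15}
Claimed RHS: A' ∩ B' = ∅
Identity is INVALID: LHS = {1, 2, 3, 5, 6, 9, 10, 11, 15} but the RHS claimed here equals ∅. The correct form is (A ∩ B)' = A' ∪ B'.

Identity is invalid: (A ∩ B)' = {1, 2, 3, 5, 6, 9, 10, 11, 15} but A' ∩ B' = ∅. The correct De Morgan law is (A ∩ B)' = A' ∪ B'.


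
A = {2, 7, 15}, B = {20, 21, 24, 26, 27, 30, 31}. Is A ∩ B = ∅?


Disjoint means A ∩ B = ∅.
A ∩ B = ∅
A ∩ B = ∅, so A and B are disjoint.

Yes, A and B are disjoint


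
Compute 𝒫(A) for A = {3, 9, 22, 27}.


|A| = 4, so |P(A)| = 2^4 = 16
Enumerate subsets by cardinality (0 to 4):
∅, {3}, {9}, {22}, {27}, {3, 9}, {3, 22}, {3, 27}, {9, 22}, {9, 27}, {22, 27}, {3, 9, 22}, {3, 9, 27}, {3, 22, 27}, {9, 22, 27}, {3, 9, 22, 27}

P(A) has 16 subsets: ∅, {3}, {9}, {22}, {27}, {3, 9}, {3, 22}, {3, 27}, {9, 22}, {9, 27}, {22, 27}, {3, 9, 22}, {3, 9, 27}, {3, 22, 27}, {9, 22, 27}, {3, 9, 22, 27}


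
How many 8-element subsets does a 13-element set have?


C(n,k) = n! / (k!(n-k)!)
C(13,8) = 13! / (8!5!)
= 1287

C(13,8) = 1287


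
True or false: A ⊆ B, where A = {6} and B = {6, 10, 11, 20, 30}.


A ⊆ B means every element of A is in B.
All elements of A are in B.
So A ⊆ B.

Yes, A ⊆ B


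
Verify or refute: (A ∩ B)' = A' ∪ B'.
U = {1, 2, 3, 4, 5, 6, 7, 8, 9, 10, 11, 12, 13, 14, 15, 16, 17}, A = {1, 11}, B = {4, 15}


LHS: A ∩ B = ∅
(A ∩ B)' = U \ (A ∩ B) = {1, 2, 3, 4, 5, 6, 7, 8, 9, 10, 11, 12, 13, 14, 15, 16, 17}
A' = {2, 3, 4, 5, 6, 7, 8, 9, 10, 12, 13, 14, 15, 16, 17}, B' = {1, 2, 3, 5, 6, 7, 8, 9, 10, 11, 12, 13, 14, 16, 17}
Claimed RHS: A' ∪ B' = {1, 2, 3, 4, 5, 6, 7, 8, 9, 10, 11, 12, 13, 14, 15, 16, 17}
Identity is VALID: LHS = RHS = {1, 2, 3, 4, 5, 6, 7, 8, 9, 10, 11, 12, 13, 14, 15, 16, 17} ✓

Identity is valid. (A ∩ B)' = A' ∪ B' = {1, 2, 3, 4, 5, 6, 7, 8, 9, 10, 11, 12, 13, 14, 15, 16, 17}


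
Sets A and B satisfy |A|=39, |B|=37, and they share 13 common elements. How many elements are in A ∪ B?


|A ∪ B| = |A| + |B| - |A ∩ B|
= 39 + 37 - 13
= 63

|A ∪ B| = 63


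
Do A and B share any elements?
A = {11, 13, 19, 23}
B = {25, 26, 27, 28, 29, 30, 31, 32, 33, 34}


Disjoint means A ∩ B = ∅.
A ∩ B = ∅
A ∩ B = ∅, so A and B are disjoint.

No — A and B share no elements (A ∩ B = ∅), so they are disjoint


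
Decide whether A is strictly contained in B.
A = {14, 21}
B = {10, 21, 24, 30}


A ⊂ B requires: A ⊆ B AND A ≠ B.
A ⊆ B? No
A ⊄ B, so A is not a proper subset.

No, A is not a proper subset of B


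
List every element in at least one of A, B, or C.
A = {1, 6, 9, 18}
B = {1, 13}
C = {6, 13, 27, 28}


A ∪ B = {1, 6, 9, 13, 18}
(A ∪ B) ∪ C = {1, 6, 9, 13, 18, 27, 28}

A ∪ B ∪ C = {1, 6, 9, 13, 18, 27, 28}


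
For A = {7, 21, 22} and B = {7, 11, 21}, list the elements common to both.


A ∩ B = elements in both A and B
A = {7, 21, 22}
B = {7, 11, 21}
A ∩ B = {7, 21}

A ∩ B = {7, 21}


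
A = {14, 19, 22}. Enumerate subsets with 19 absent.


A subset of A that omits 19 is a subset of A \ {19}, so there are 2^(n-1) = 2^2 = 4 of them.
Subsets excluding 19: ∅, {14}, {22}, {14, 22}

Subsets excluding 19 (4 total): ∅, {14}, {22}, {14, 22}


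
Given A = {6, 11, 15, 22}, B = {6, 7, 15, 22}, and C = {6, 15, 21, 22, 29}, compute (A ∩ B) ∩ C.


A ∩ B = {6, 15, 22}
(A ∩ B) ∩ C = {6, 15, 22}

A ∩ B ∩ C = {6, 15, 22}


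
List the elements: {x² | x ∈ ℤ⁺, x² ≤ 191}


Checking each candidate:
Condition: positive perfect squares ≤ 191
Result = {1, 4, 9, 16, 25, 36, 49, 64, 81, 100, 121, 144, 169}

{1, 4, 9, 16, 25, 36, 49, 64, 81, 100, 121, 144, 169}


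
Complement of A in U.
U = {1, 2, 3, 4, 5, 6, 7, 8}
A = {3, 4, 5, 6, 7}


Aᶜ = U \ A = elements in U but not in A
U = {1, 2, 3, 4, 5, 6, 7, 8}
A = {3, 4, 5, 6, 7}
Aᶜ = {1, 2, 8}

Aᶜ = {1, 2, 8}


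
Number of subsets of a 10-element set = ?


Number of subsets = 2^n
= 2^10
= 1024

|P(A)| = 1024


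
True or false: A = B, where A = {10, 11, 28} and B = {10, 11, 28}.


Two sets are equal iff they have exactly the same elements.
A = {10, 11, 28}
B = {10, 11, 28}
Same elements → A = B

Yes, A = B


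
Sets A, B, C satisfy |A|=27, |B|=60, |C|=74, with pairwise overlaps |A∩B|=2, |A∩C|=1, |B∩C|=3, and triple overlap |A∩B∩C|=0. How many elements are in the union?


|A∪B∪C| = |A|+|B|+|C| - |A∩B|-|A∩C|-|B∩C| + |A∩B∩C|
= 27+60+74 - 2-1-3 + 0
= 161 - 6 + 0
= 155

|A ∪ B ∪ C| = 155


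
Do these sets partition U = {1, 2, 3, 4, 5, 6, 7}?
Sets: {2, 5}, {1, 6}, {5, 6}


A partition requires: (1) non-empty parts, (2) pairwise disjoint, (3) union = U
Parts: {2, 5}, {1, 6}, {5, 6}
Union of parts: {1, 2, 5, 6}
U = {1, 2, 3, 4, 5, 6, 7}
All non-empty? True
Pairwise disjoint? False
Covers U? False

No, not a valid partition


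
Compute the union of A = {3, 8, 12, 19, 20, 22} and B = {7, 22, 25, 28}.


A ∪ B = all elements in A or B (or both)
A = {3, 8, 12, 19, 20, 22}
B = {7, 22, 25, 28}
A ∪ B = {3, 7, 8, 12, 19, 20, 22, 25, 28}

A ∪ B = {3, 7, 8, 12, 19, 20, 22, 25, 28}


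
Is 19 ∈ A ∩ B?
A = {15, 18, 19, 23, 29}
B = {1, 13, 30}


A = {15, 18, 19, 23, 29}, B = {1, 13, 30}
A ∩ B = elements in both A and B
A ∩ B = ∅
Checking if 19 ∈ A ∩ B
19 is not in A ∩ B → False

19 ∉ A ∩ B


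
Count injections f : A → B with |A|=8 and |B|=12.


An injection sends each of |A| = 8 inputs to a distinct output in B.
# injections = |B|·(|B|-1)·…·(|B|-|A|+1) = 12! / (12 - 8)!
= 12 × 11 × 10 × 9 × 8 × 7 × 6 × 5
= 19958400

Number of injections = 19958400


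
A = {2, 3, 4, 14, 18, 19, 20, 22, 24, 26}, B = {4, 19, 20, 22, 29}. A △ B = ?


A △ B = (A \ B) ∪ (B \ A) = elements in exactly one of A or B
A \ B = {2, 3, 14, 18, 24, 26}
B \ A = {29}
A △ B = {2, 3, 14, 18, 24, 26, 29}

A △ B = {2, 3, 14, 18, 24, 26, 29}


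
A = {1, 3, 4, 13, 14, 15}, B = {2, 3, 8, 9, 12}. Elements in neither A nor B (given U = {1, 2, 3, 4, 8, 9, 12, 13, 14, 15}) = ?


A = {1, 3, 4, 13, 14, 15}
B = {2, 3, 8, 9, 12}
Region: in neither A nor B (given U = {1, 2, 3, 4, 8, 9, 12, 13, 14, 15})
Elements: ∅

Elements in neither A nor B (given U = {1, 2, 3, 4, 8, 9, 12, 13, 14, 15}): ∅


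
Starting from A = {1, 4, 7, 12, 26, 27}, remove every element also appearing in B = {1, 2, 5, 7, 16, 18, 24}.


A \ B = elements in A but not in B
A = {1, 4, 7, 12, 26, 27}
B = {1, 2, 5, 7, 16, 18, 24}
Remove from A any elements in B
A \ B = {4, 12, 26, 27}

A \ B = {4, 12, 26, 27}


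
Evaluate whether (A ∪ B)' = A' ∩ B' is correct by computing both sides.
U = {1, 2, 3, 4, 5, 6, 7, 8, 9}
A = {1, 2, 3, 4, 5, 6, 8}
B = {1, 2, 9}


LHS: A ∪ B = {1, 2, 3, 4, 5, 6, 8, 9}
(A ∪ B)' = U \ (A ∪ B) = {7}
A' = {7, 9}, B' = {3, 4, 5, 6, 7, 8}
Claimed RHS: A' ∩ B' = {7}
Identity is VALID: LHS = RHS = {7} ✓

Identity is valid. (A ∪ B)' = A' ∩ B' = {7}


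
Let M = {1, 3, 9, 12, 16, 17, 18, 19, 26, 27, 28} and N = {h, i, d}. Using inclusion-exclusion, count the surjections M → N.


n = |M| = 11, k = |N| = 3. Surjections via inclusion-exclusion:
S(n,k) = Σ(-1)^i × C(k,i) × (k-i)^n, i=0 to k
i=0: (-1)^0×C(3,0)×3^11 = 177147
i=1: (-1)^1×C(3,1)×2^11 = -6144
i=2: (-1)^2×C(3,2)×1^11 = 3
i=3: (-1)^3×C(3,3)×0^11 = 0
Total = 171006

Number of surjections = 171006


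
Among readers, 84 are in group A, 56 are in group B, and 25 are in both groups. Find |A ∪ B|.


|A ∪ B| = |A| + |B| - |A ∩ B|
= 84 + 56 - 25
= 115

|A ∪ B| = 115


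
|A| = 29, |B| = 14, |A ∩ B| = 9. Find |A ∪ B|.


|A ∪ B| = |A| + |B| - |A ∩ B|
= 29 + 14 - 9
= 34

|A ∪ B| = 34


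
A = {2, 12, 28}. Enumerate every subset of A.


|A| = 3, so |P(A)| = 2^3 = 8
Enumerate subsets by cardinality (0 to 3):
∅, {2}, {12}, {28}, {2, 12}, {2, 28}, {12, 28}, {2, 12, 28}

P(A) has 8 subsets: ∅, {2}, {12}, {28}, {2, 12}, {2, 28}, {12, 28}, {2, 12, 28}


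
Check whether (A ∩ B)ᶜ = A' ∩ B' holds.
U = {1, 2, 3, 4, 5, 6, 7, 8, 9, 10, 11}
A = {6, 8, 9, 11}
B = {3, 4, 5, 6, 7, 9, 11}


LHS: A ∩ B = {6, 9, 11}
(A ∩ B)' = U \ (A ∩ B) = {1, 2, 3, 4, 5, 7, 8, 10}
A' = {1, 2, 3, 4, 5, 7, 10}, B' = {1, 2, 8, 10}
Claimed RHS: A' ∩ B' = {1, 2, 10}
Identity is INVALID: LHS = {1, 2, 3, 4, 5, 7, 8, 10} but the RHS claimed here equals {1, 2, 10}. The correct form is (A ∩ B)' = A' ∪ B'.

Identity is invalid: (A ∩ B)' = {1, 2, 3, 4, 5, 7, 8, 10} but A' ∩ B' = {1, 2, 10}. The correct De Morgan law is (A ∩ B)' = A' ∪ B'.


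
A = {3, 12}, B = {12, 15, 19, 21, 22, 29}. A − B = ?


A \ B = elements in A but not in B
A = {3, 12}
B = {12, 15, 19, 21, 22, 29}
Remove from A any elements in B
A \ B = {3}

A \ B = {3}


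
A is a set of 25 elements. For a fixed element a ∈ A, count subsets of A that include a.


Subsets of A containing a correspond to subsets of A \ {a}, which has 24 elements.
Count = 2^(n-1) = 2^24
= 16777216

Number of subsets containing a = 16777216


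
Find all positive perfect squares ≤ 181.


Checking each candidate:
Condition: positive perfect squares ≤ 181
Result = {1, 4, 9, 16, 25, 36, 49, 64, 81, 100, 121, 144, 169}

{1, 4, 9, 16, 25, 36, 49, 64, 81, 100, 121, 144, 169}


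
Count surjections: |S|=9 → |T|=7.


n = |S| = 9, k = |T| = 7. Surjections via inclusion-exclusion:
S(n,k) = Σ(-1)^i × C(k,i) × (k-i)^n, i=0 to k
i=0: (-1)^0×C(7,0)×7^9 = 40353607
i=1: (-1)^1×C(7,1)×6^9 = -70543872
i=2: (-1)^2×C(7,2)×5^9 = 41015625
i=3: (-1)^3×C(7,3)×4^9 = -9175040
i=4: (-1)^4×C(7,4)×3^9 = 688905
i=5: (-1)^5×C(7,5)×2^9 = -10752
i=6: (-1)^6×C(7,6)×1^9 = 7
i=7: (-1)^7×C(7,7)×0^9 = 0
Total = 2328480

Number of surjections = 2328480


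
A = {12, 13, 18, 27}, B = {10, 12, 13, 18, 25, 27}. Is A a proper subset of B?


A ⊂ B requires: A ⊆ B AND A ≠ B.
A ⊆ B? Yes
A = B? No
A ⊂ B: Yes (A is a proper subset of B)

Yes, A ⊂ B


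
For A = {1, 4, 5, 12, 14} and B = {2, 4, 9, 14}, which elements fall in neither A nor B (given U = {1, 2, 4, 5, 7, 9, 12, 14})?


A = {1, 4, 5, 12, 14}
B = {2, 4, 9, 14}
Region: in neither A nor B (given U = {1, 2, 4, 5, 7, 9, 12, 14})
Elements: {7}

Elements in neither A nor B (given U = {1, 2, 4, 5, 7, 9, 12, 14}): {7}


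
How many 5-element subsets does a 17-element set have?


C(n,k) = n! / (k!(n-k)!)
C(17,5) = 17! / (5!12!)
= 6188

C(17,5) = 6188


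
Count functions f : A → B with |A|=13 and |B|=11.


Each of |A| = 13 inputs maps to any of |B| = 11 outputs.
# functions = |B|^|A| = 11^13
= 34522712143931

Number of functions = 34522712143931


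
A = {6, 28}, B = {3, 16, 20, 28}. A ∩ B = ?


A ∩ B = elements in both A and B
A = {6, 28}
B = {3, 16, 20, 28}
A ∩ B = {28}

A ∩ B = {28}


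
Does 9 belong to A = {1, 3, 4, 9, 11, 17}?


A = {1, 3, 4, 9, 11, 17}
Checking if 9 is in A
9 is in A → True

9 ∈ A


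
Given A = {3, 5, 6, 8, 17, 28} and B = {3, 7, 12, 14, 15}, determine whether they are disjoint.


Disjoint means A ∩ B = ∅.
A ∩ B = {3}
A ∩ B ≠ ∅, so A and B are NOT disjoint.

No, A and B are not disjoint (A ∩ B = {3})


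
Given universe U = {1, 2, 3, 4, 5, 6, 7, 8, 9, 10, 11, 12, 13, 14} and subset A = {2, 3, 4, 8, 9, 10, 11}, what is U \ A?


Aᶜ = U \ A = elements in U but not in A
U = {1, 2, 3, 4, 5, 6, 7, 8, 9, 10, 11, 12, 13, 14}
A = {2, 3, 4, 8, 9, 10, 11}
Aᶜ = {1, 5, 6, 7, 12, 13, 14}

Aᶜ = {1, 5, 6, 7, 12, 13, 14}


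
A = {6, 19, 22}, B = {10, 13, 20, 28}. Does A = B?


Two sets are equal iff they have exactly the same elements.
A = {6, 19, 22}
B = {10, 13, 20, 28}
Differences: {6, 10, 13, 19, 20, 22, 28}
A ≠ B

No, A ≠ B


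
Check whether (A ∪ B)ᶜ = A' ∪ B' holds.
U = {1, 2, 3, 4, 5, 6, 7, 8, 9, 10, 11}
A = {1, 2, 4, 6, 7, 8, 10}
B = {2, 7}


LHS: A ∪ B = {1, 2, 4, 6, 7, 8, 10}
(A ∪ B)' = U \ (A ∪ B) = {3, 5, 9, 11}
A' = {3, 5, 9, 11}, B' = {1, 3, 4, 5, 6, 8, 9, 10, 11}
Claimed RHS: A' ∪ B' = {1, 3, 4, 5, 6, 8, 9, 10, 11}
Identity is INVALID: LHS = {3, 5, 9, 11} but the RHS claimed here equals {1, 3, 4, 5, 6, 8, 9, 10, 11}. The correct form is (A ∪ B)' = A' ∩ B'.

Identity is invalid: (A ∪ B)' = {3, 5, 9, 11} but A' ∪ B' = {1, 3, 4, 5, 6, 8, 9, 10, 11}. The correct De Morgan law is (A ∪ B)' = A' ∩ B'.


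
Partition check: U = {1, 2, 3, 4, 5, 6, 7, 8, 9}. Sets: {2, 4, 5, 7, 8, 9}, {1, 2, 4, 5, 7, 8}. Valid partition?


A partition requires: (1) non-empty parts, (2) pairwise disjoint, (3) union = U
Parts: {2, 4, 5, 7, 8, 9}, {1, 2, 4, 5, 7, 8}
Union of parts: {1, 2, 4, 5, 7, 8, 9}
U = {1, 2, 3, 4, 5, 6, 7, 8, 9}
All non-empty? True
Pairwise disjoint? False
Covers U? False

No, not a valid partition


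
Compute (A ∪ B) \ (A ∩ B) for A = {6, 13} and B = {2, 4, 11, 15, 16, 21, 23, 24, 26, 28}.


A △ B = (A \ B) ∪ (B \ A) = elements in exactly one of A or B
A \ B = {6, 13}
B \ A = {2, 4, 11, 15, 16, 21, 23, 24, 26, 28}
A △ B = {2, 4, 6, 11, 13, 15, 16, 21, 23, 24, 26, 28}

A △ B = {2, 4, 6, 11, 13, 15, 16, 21, 23, 24, 26, 28}


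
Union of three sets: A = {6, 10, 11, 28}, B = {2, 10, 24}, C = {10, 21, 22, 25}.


A ∪ B = {2, 6, 10, 11, 24, 28}
(A ∪ B) ∪ C = {2, 6, 10, 11, 21, 22, 24, 25, 28}

A ∪ B ∪ C = {2, 6, 10, 11, 21, 22, 24, 25, 28}


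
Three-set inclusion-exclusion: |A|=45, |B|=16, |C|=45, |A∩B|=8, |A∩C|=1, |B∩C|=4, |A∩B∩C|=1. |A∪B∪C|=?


|A∪B∪C| = |A|+|B|+|C| - |A∩B|-|A∩C|-|B∩C| + |A∩B∩C|
= 45+16+45 - 8-1-4 + 1
= 106 - 13 + 1
= 94

|A ∪ B ∪ C| = 94


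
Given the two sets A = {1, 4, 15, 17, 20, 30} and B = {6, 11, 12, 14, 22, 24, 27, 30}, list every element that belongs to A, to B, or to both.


A ∪ B = all elements in A or B (or both)
A = {1, 4, 15, 17, 20, 30}
B = {6, 11, 12, 14, 22, 24, 27, 30}
A ∪ B = {1, 4, 6, 11, 12, 14, 15, 17, 20, 22, 24, 27, 30}

A ∪ B = {1, 4, 6, 11, 12, 14, 15, 17, 20, 22, 24, 27, 30}


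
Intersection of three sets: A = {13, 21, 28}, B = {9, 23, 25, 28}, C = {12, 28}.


A ∩ B = {28}
(A ∩ B) ∩ C = {28}

A ∩ B ∩ C = {28}


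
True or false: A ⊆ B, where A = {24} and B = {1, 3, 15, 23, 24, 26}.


A ⊆ B means every element of A is in B.
All elements of A are in B.
So A ⊆ B.

Yes, A ⊆ B


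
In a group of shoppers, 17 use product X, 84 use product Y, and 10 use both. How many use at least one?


|A ∪ B| = |A| + |B| - |A ∩ B|
= 17 + 84 - 10
= 91

|A ∪ B| = 91


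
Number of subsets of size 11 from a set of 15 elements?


C(n,k) = n! / (k!(n-k)!)
C(15,11) = 15! / (11!4!)
= 1365

C(15,11) = 1365


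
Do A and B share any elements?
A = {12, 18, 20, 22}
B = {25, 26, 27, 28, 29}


Disjoint means A ∩ B = ∅.
A ∩ B = ∅
A ∩ B = ∅, so A and B are disjoint.

No — A and B share no elements (A ∩ B = ∅), so they are disjoint


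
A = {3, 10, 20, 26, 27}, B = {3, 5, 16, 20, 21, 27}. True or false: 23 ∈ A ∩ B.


A = {3, 10, 20, 26, 27}, B = {3, 5, 16, 20, 21, 27}
A ∩ B = elements in both A and B
A ∩ B = {3, 20, 27}
Checking if 23 ∈ A ∩ B
23 is not in A ∩ B → False

23 ∉ A ∩ B


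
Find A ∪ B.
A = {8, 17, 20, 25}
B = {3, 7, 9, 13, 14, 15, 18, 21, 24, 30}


A ∪ B = all elements in A or B (or both)
A = {8, 17, 20, 25}
B = {3, 7, 9, 13, 14, 15, 18, 21, 24, 30}
A ∪ B = {3, 7, 8, 9, 13, 14, 15, 17, 18, 20, 21, 24, 25, 30}

A ∪ B = {3, 7, 8, 9, 13, 14, 15, 17, 18, 20, 21, 24, 25, 30}


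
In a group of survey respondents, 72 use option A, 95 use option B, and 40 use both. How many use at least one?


|A ∪ B| = |A| + |B| - |A ∩ B|
= 72 + 95 - 40
= 127

|A ∪ B| = 127


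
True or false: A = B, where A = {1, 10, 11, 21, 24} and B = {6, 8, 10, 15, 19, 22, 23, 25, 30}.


Two sets are equal iff they have exactly the same elements.
A = {1, 10, 11, 21, 24}
B = {6, 8, 10, 15, 19, 22, 23, 25, 30}
Differences: {1, 6, 8, 11, 15, 19, 21, 22, 23, 24, 25, 30}
A ≠ B

No, A ≠ B


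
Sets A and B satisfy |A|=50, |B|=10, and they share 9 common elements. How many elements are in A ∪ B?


|A ∪ B| = |A| + |B| - |A ∩ B|
= 50 + 10 - 9
= 51

|A ∪ B| = 51


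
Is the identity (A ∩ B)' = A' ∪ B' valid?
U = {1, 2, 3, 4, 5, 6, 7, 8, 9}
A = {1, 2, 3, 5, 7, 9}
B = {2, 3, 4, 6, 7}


LHS: A ∩ B = {2, 3, 7}
(A ∩ B)' = U \ (A ∩ B) = {1, 4, 5, 6, 8, 9}
A' = {4, 6, 8}, B' = {1, 5, 8, 9}
Claimed RHS: A' ∪ B' = {1, 4, 5, 6, 8, 9}
Identity is VALID: LHS = RHS = {1, 4, 5, 6, 8, 9} ✓

Identity is valid. (A ∩ B)' = A' ∪ B' = {1, 4, 5, 6, 8, 9}


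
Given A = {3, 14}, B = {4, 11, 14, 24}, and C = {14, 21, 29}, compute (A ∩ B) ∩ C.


A ∩ B = {14}
(A ∩ B) ∩ C = {14}

A ∩ B ∩ C = {14}


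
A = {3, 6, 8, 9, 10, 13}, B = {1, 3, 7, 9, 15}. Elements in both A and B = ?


A = {3, 6, 8, 9, 10, 13}
B = {1, 3, 7, 9, 15}
Region: in both A and B
Elements: {3, 9}

Elements in both A and B: {3, 9}


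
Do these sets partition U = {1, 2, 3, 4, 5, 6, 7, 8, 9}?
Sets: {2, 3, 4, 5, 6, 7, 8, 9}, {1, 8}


A partition requires: (1) non-empty parts, (2) pairwise disjoint, (3) union = U
Parts: {2, 3, 4, 5, 6, 7, 8, 9}, {1, 8}
Union of parts: {1, 2, 3, 4, 5, 6, 7, 8, 9}
U = {1, 2, 3, 4, 5, 6, 7, 8, 9}
All non-empty? True
Pairwise disjoint? False
Covers U? True

No, not a valid partition


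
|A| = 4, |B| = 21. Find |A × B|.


|A × B| = |A| × |B|
= 4 × 21
= 84

|A × B| = 84


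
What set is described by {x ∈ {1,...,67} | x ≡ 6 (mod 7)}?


Checking each candidate:
Condition: x in {1,...,67} with x ≡ 6 (mod 7)
Result = {6, 13, 20, 27, 34, 41, 48, 55, 62}

{6, 13, 20, 27, 34, 41, 48, 55, 62}
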